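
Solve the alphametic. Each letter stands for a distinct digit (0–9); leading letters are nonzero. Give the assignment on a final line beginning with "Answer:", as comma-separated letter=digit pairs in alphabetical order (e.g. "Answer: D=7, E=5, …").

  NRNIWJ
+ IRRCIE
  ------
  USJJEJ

Step 1. [col 1: J + E ≡ J (mod 10)] column 1 reads J+E+carry(0)=J with nothing yet; with all letters distinct, none taken yet, the only value for E is 0 ⇒ E=0.
Step 2. [col 1: J + E ≡ J (mod 10)] no forcing yet in column 1 (carry-in 0); J=5 is free and consistent — try it. So J=5.
Step 3. [col 2: W + I ≡ E (mod 10)] several values work for W in column 2 (W + I ≡ E (mod 10), carry-in 0); try W=4, so W=4.
Step 4. [col 2: W + I ≡ E (mod 10)] from column 2 (W=4, E=0, carry-in 0, digits 0,4,5 already taken and all letters distinct): I must equal 6. So I=6.
Step 5. [col 3: I + C ≡ J (mod 10)] from column 3 (I=6, J=5, carry-in 1, digits 0,4,5,6 already taken and all letters distinct): C must equal 8, so C=8.
Step 6. [col 4: N + R ≡ J (mod 10)] no forcing yet in column 4 (carry-in 1); N=3 is free and consistent — try it, so N=3.
Step 7. [col 4: N + R ≡ J (mod 10)] from column 4 (N=3, J=5, carry-in 1, digits 0,3,4,5,6,8 already taken and all letters distinct): R must equal 1 ⇒ R=1.
Step 8. [col 5: R + R ≡ S (mod 10)] column 5 reads R+R+carry(0)=S with R=1; with digits 0,1,3,4,5,6,8 already taken and all letters distinct, the only value for S is 2 ⇒ S=2.
Step 9. [col 6: N + I ≡ U (mod 10)] column 6: given N=3, I=6, carry-in 0, and digits 0,1,2,3,4,5,6,8 already taken and all letters distinct, N+I≡U (mod 10) forces U=9, so U=9.

Answer: C=8, E=0, I=6, J=5, N=3, R=1, S=2, U=9, W=4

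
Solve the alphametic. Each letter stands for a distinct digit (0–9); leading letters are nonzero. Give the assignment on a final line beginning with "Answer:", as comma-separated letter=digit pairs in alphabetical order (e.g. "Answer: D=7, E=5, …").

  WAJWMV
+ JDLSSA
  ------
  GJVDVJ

Step 1. [col 1: V + A ≡ J (mod 10)] column 1 (V + A ≡ J (mod 10), carry-in 0) doesn't pin V yet; pick V=3 and continue. So V=3.
Step 2. [col 1: V + A ≡ J (mod 10)] no forcing yet in column 1 (carry-in 0); A=1 is free and consistent — try it ⇒ A=1.
Step 3. [col 1: V + A ≡ J (mod 10)] in column 1 we have V+A≡J with carry-in 0; given V=3, A=1 and digits 1,3 already taken and all letters distinct, that pins J to 4 ⇒ J=4.
Step 4. [col 2: M + S ≡ V (mod 10)] several values work for M in column 2 (M + S ≡ V (mod 10), carry-in 0); try M=7. So M=7.
Step 5. [col 2: M + S ≡ V (mod 10)] from column 2 (M=7, V=3, carry-in 0, digits 1,3,4,7 already taken and all letters distinct): S must equal 6, so S=6.
Step 6. [col 3: W + S ≡ D (mod 10)] column 3 (W + S ≡ D (mod 10), carry-in 1) doesn't pin D yet; pick D=2 and continue. So D=2.
Step 7. [col 3: W + S ≡ D (mod 10)] column 3 reads W+S+carry(1)=D with S=6, D=2; with digits 1,2,3,4,6,7 already taken and all letters distinct, the only value for W is 5. So W=5.
Step 8. [col 4: J + L ≡ V (mod 10)] column 4 reads J+L+carry(1)=V with J=4, V=3; with digits 1,2,3,4,5,6,7 already taken and all letters distinct, the only value for L is 8, so L=8.
Step 9. [col 6: W + J ≡ G (mod 10)] in column 6 we have W+J≡G with carry-in 0; given W=5, J=4 and digits 1,2,3,4,5,6,7,8 already taken and all letters distinct, that pins G to 9 ⇒ G=9.

Answer: A=1, D=2, G=9, J=4, L=8, M=7, S=6, V=3, W=5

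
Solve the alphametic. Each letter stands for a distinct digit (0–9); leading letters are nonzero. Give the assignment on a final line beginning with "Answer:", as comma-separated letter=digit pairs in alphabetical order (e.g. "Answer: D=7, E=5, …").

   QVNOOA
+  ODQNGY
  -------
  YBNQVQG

Step 1. [col 1: A + Y ≡ G (mod 10)] column 1 (A + Y ≡ G (mod 10), carry-in 0) doesn't pin G yet; pick G=9 and continue. So G=9.
Step 2. [col 1: A + Y ≡ G (mod 10)] several values work for A in column 1 (A + Y ≡ G (mod 10), carry-in 0); try A=8, so A=8.
Step 3. [col 1: A + Y ≡ G (mod 10)] column 1: given A=8, G=9, carry-in 0, and digits 8,9 already taken and all letters distinct, A+Y≡G (mod 10) forces Y=1, so Y=1.
Step 4. [col 2: O + G ≡ Q (mod 10)] no forcing yet in column 2 (carry-in 0); O=6 is free and consistent — try it ⇒ O=6.
Step 5. [col 2: O + G ≡ Q (mod 10)] column 2 reads O+G+carry(0)=Q with O=6, G=9; with digits 1,6,8,9 already taken and all letters distinct, the only value for Q is 5 ⇒ Q=5.
Step 6. [col 3: O + N ≡ V (mod 10)] column 3 (O + N ≡ V (mod 10), carry-in 1) doesn't pin V yet; pick V=7 and continue ⇒ V=7.
Step 7. [col 3: O + N ≡ V (mod 10)] in column 3 we have O+N≡V with carry-in 1; given O=6, V=7 and digits 1,5,6,7,8,9 already taken and all letters distinct, that pins N to 0 ⇒ N=0.
Step 8. [col 5: V + D ≡ N (mod 10)] column 5: given V=7, N=0, carry-in 0, and digits 0,1,5,6,7,8,9 already taken and all letters distinct, V+D≡N (mod 10) forces D=3, so D=3.
Step 9. [col 6: Q + O ≡ B (mod 10)] from column 6 (Q=5, O=6, carry-in 1, digits 0,1,3,5,6,7,8,9 already taken and all letters distinct): B must equal 2 ⇒ B=2.

Answer: A=8, B=2, D=3, G=9, N=0, O=6, Q=5, V=7, Y=1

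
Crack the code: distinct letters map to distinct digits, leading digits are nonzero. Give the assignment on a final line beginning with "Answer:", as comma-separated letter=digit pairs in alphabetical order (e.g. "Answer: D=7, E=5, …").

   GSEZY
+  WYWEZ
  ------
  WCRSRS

Step 1. [W] adding two 5-digit numbers gives at most 5+1 digits, and here it does — W is that final carry and must be 1. So W=1.
Step 2. [col 1: Y + Z ≡ S (mod 10)] several values work for Z in column 1 (Y + Z ≡ S (mod 10), carry-in 0); try Z=3, so Z=3.
Step 3. [col 1: Y + Z ≡ S (mod 10)] several values work for Y in column 1 (Y + Z ≡ S (mod 10), carry-in 0); try Y=2 ⇒ Y=2.
Step 4. [col 1: Y + Z ≡ S (mod 10)] from column 1 (Y=2, Z=3, carry-in 0, digits 1,2,3 already taken and all letters distinct): S must equal 5, so S=5.
Step 5. [col 2: Z + E ≡ R (mod 10)] E=4 is one option consistent with column 2 (Z + E ≡ R (mod 10), carry-in 0) — take it. So E=4.
Step 6. [col 2: Z + E ≡ R (mod 10)] column 2: given Z=3, E=4, carry-in 0, and digits 1,2,3,4,5 already taken and all letters distinct, Z+E≡R (mod 10) forces R=7. So R=7.
Step 7. [col 5: G + W ≡ C (mod 10)] column 5 (G + W ≡ C (mod 10), carry-in 0) doesn't pin C yet; pick C=0 and continue, so C=0.
Step 8. [col 5: G + W ≡ C (mod 10)] from column 5 (W=1, C=0, carry-in 0, digits 0,1,2,3,4,5,7 already taken and all letters distinct): G must equal 9. So G=9.

Answer: C=0, E=4, G=9, R=7, S=5, W=1, Y=2, Z=3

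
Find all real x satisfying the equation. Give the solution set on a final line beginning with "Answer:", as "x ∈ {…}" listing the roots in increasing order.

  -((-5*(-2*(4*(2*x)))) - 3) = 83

Step 1. [-((-5*(-2*(4*(2*x)))) - 3) = 83] leading − — multiply by −1 ⇒ neg: (-5*(-2*(4*(2*x)))) - 3 = -83.
Step 2. [(-5*(-2*(4*(2*x)))) - 3 = -83] the outer -3 inverts by adding 3 ⇒ sub: -5*(-2*(4*(2*x))) = -80.
Step 3. [-5*(-2*(4*(2*x))) = -80] -5·(inner) — divide through by -5, so div: -2*(4*(2*x)) = 16.
Step 4. [-2*(4*(2*x)) = 16] -2 out front; divide by -2 ⇒ div: 4*(2*x) = -8.
Step 5. [4*(2*x) = -8] 4·(inner) — divide through by 4. So div: 2*x = -2.
Step 6. [2*x = -2] LHS = 2·(…); ÷2 both sides, so div: x = -1.

Answer: x ∈ {-1}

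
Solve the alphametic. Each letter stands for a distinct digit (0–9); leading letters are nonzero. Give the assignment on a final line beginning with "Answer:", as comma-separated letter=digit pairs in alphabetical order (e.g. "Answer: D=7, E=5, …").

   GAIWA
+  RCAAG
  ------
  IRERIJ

Step 1. [col 1: A + G ≡ J (mod 10)] A=6 is one option consistent with column 1 (A + G ≡ J (mod 10), carry-in 0) — take it, so A=6.
Step 2. [I] I is the leading digit of a 6-digit sum of two 5-digit numbers; the final carry is exactly 1, so I=1.
Step 3. [col 1: A + G ≡ J (mod 10)] several values work for G in column 1 (A + G ≡ J (mod 10), carry-in 0); try G=9. So G=9.
Step 4. [col 1: A + G ≡ J (mod 10)] column 1 reads A+G+carry(0)=J with A=6, G=9; with digits 1,6,9 already taken and all letters distinct, the only value for J is 5. So J=5.
Step 5. [col 2: W + A ≡ I (mod 10)] column 2 reads W+A+carry(1)=I with A=6, I=1; with digits 1,5,6,9 already taken and all letters distinct, the only value for W is 4. So W=4.
Step 6. [col 3: I + A ≡ R (mod 10)] from column 3 (I=1, A=6, carry-in 1, digits 1,4,5,6,9 already taken and all letters distinct): R must equal 8 ⇒ R=8.
Step 7. [col 4: A + C ≡ E (mod 10)] from column 4 (A=6, carry-in 0, digits 1,4,5,6,8,9 already taken and all letters distinct): E must equal 3. So E=3.
Step 8. [col 4: A + C ≡ E (mod 10)] in column 4 we have A+C≡E with carry-in 0; given A=6, E=3 and digits 1,3,4,5,6,8,9 already taken and all letters distinct, that pins C to 7 ⇒ C=7.

Answer: A=6, C=7, E=3, G=9, I=1, J=5, R=8, W=4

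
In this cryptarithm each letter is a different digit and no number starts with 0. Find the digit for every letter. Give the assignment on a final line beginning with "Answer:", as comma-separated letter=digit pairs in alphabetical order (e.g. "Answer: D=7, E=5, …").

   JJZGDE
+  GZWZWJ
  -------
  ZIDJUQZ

Step 1. [col 1: E + J ≡ Z (mod 10)] several values work for Z in column 1 (E + J ≡ Z (mod 10), carry-in 0); try Z=1, so Z=1.
Step 2. [col 1: E + J ≡ Z (mod 10)] several values work for J in column 1 (E + J ≡ Z (mod 10), carry-in 0); try J=4. So J=4.
Step 3. [col 1: E + J ≡ Z (mod 10)] in column 1 we have E+J≡Z with carry-in 0; given J=4, Z=1 and digits 1,4 already taken and all letters distinct, that pins E to 7. So E=7.
Step 4. [col 2: D + W ≡ Q (mod 10)] no forcing yet in column 2 (carry-in 1); Q=8 is free and consistent — try it, so Q=8.
Step 5. [col 2: D + W ≡ Q (mod 10)] column 2 (D + W ≡ Q (mod 10), carry-in 1) doesn't pin W yet; pick W=2 and continue. So W=2.
Step 6. [col 2: D + W ≡ Q (mod 10)] in column 2 we have D+W≡Q with carry-in 1; given W=2, Q=8 and digits 1,2,4,7,8 already taken and all letters distinct, that pins D to 5 ⇒ D=5.
Step 7. [col 3: G + Z ≡ U (mod 10)] column 3 reads G+Z+carry(0)=U with Z=1; with digits 1,2,4,5,7,8 already taken and all letters distinct, the only value for U is 0. So U=0.
Step 8. [col 3: G + Z ≡ U (mod 10)] column 3 reads G+Z+carry(0)=U with Z=1, U=0; with digits 0,1,2,4,5,7,8 already taken and all letters distinct, the only value for G is 9, so G=9.
Step 9. [col 6: J + G ≡ I (mod 10)] in column 6 we have J+G≡I with carry-in 0; given J=4, G=9 and digits 0,1,2,4,5,7,8,9 already taken and all letters distinct, that pins I to 3, so I=3.

Answer: D=5, E=7, G=9, I=3, J=4, Q=8, U=0, W=2, Z=1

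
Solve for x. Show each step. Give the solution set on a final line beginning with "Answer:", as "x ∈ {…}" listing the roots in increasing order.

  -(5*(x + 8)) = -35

Step 1. [-(5*(x + 8)) = -35] LHS negated; negate both sides. So neg: 5*(x + 8) = 35.
Step 2. [5*(x + 8) = 35] leading coefficient 5: divide by 5, so div: x + 8 = 7.
Step 3. [x + 8 = 7] subtract 8: x sits inside (… + 8). So sub: x = -1.

Answer: x ∈ {-1}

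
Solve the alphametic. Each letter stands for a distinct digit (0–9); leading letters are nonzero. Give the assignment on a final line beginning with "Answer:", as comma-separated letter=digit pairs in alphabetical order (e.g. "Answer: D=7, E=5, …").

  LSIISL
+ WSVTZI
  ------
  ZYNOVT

Step 1. [col 1: L + I ≡ T (mod 10)] several values work for I in column 1 (L + I ≡ T (mod 10), carry-in 0); try I=4 ⇒ I=4.
Step 2. [col 1: L + I ≡ T (mod 10)] several values work for T in column 1 (L + I ≡ T (mod 10), carry-in 0); try T=5. So T=5.
Step 3. [col 1: L + I ≡ T (mod 10)] in column 1 we have L+I≡T with carry-in 0; given I=4, T=5 and digits 4,5 already taken and all letters distinct, that pins L to 1, so L=1.
Step 4. [col 2: S + Z ≡ V (mod 10)] several values work for V in column 2 (S + Z ≡ V (mod 10), carry-in 0); try V=2. So V=2.
Step 5. [col 2: S + Z ≡ V (mod 10)] column 2 (S + Z ≡ V (mod 10), carry-in 0) doesn't pin Z yet; pick Z=9 and continue, so Z=9.
Step 6. [col 2: S + Z ≡ V (mod 10)] column 2 reads S+Z+carry(0)=V with Z=9, V=2; with digits 1,2,4,5,9 already taken and all letters distinct, the only value for S is 3, so S=3.
Step 7. [col 3: I + T ≡ O (mod 10)] column 3 reads I+T+carry(1)=O with I=4, T=5; with digits 1,2,3,4,5,9 already taken and all letters distinct, the only value for O is 0. So O=0.
Step 8. [col 4: I + V ≡ N (mod 10)] from column 4 (I=4, V=2, carry-in 1, digits 0,1,2,3,4,5,9 already taken and all letters distinct): N must equal 7, so N=7.
Step 9. [col 5: S + S ≡ Y (mod 10)] column 5 reads S+S+carry(0)=Y with S=3; with digits 0,1,2,3,4,5,7,9 already taken and all letters distinct, the only value for Y is 6, so Y=6.
Step 10. [col 6: L + W ≡ Z (mod 10)] column 6 reads L+W+carry(0)=Z with L=1, Z=9; with digits 0,1,2,3,4,5,6,7,9 already taken and all letters distinct, the only value for W is 8. So W=8.

Answer: I=4, L=1, N=7, O=0, S=3, T=5, V=2, W=8, Y=6, Z=9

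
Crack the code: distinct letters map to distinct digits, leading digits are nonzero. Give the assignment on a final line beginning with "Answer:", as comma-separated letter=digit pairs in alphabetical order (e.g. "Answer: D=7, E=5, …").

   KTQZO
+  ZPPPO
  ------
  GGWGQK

Step 1. [G] the sum has 6 digits but both addends have 5; that extra leading digit G is the final carry, namely 1, so G=1.
Step 2. [col 1: O + O ≡ K (mod 10)] O=9 is one option consistent with column 1 (O + O ≡ K (mod 10), carry-in 0) — take it ⇒ O=9.
Step 3. [col 1: O + O ≡ K (mod 10)] in column 1 we have O+O≡K with carry-in 0; given O=9 and digits 1,9 already taken and all letters distinct, that pins K to 8 ⇒ K=8.
Step 4. [col 2: Z + P ≡ Q (mod 10)] no forcing yet in column 2 (carry-in 1); P=4 is free and consistent — try it ⇒ P=4.
Step 5. [col 2: Z + P ≡ Q (mod 10)] no forcing yet in column 2 (carry-in 1); Q=7 is free and consistent — try it ⇒ Q=7.
Step 6. [col 2: Z + P ≡ Q (mod 10)] column 2 reads Z+P+carry(1)=Q with P=4, Q=7; with digits 1,4,7,8,9 already taken and all letters distinct, the only value for Z is 2. So Z=2.
Step 7. [col 4: T + P ≡ W (mod 10)] no forcing yet in column 4 (carry-in 1); W=0 is free and consistent — try it. So W=0.
Step 8. [col 4: T + P ≡ W (mod 10)] from column 4 (P=4, W=0, carry-in 1, digits 0,1,2,4,7,8,9 already taken and all letters distinct): T must equal 5, so T=5.

Answer: G=1, K=8, O=9, P=4, Q=7, T=5, W=0, Z=2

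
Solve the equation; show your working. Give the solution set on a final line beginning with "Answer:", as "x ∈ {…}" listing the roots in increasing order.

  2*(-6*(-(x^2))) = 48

Step 1. [2*(-6*(-(x^2))) = 48] leading coefficient 2: divide by 2. So div: -6*(-(x^2)) = 24.
Step 2. [-6*(-(x^2)) = 24] leading coefficient -6: divide by -6 ⇒ div: -(x^2) = -4.
Step 3. [-(x^2) = -4] LHS negated; negate both sides, so neg: x^2 = 4.
Step 4. [x^2 = 4] √ both sides: 4 ≥ 0 gives two branches ⇒ sqrt: x = 2 or -2.

Answer: x ∈ {-2, 2}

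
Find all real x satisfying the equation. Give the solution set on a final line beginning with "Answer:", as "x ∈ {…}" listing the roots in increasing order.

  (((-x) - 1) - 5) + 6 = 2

Step 1. [(((-x) - 1) - 5) + 6 = 2] peel the +6: subtract 6 from each side ⇒ sub: ((-x) - 1) - 5 = -4.
Step 2. [((-x) - 1) - 5 = -4] 5 comes off first (add 5). So sub: (-x) - 1 = 1.
Step 3. [(-x) - 1 = 1] add 1: x sits inside (… - 1), so sub: -x = 2.
Step 4. [-x = 2] LHS negated; negate both sides ⇒ neg: x = -2.

Answer: x ∈ {-2}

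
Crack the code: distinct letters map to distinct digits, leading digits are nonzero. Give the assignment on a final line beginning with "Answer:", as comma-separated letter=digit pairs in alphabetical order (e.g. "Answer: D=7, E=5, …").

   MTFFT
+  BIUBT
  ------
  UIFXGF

Step 1. [col 1: T + T ≡ F (mod 10)] column 1 (T + T ≡ F (mod 10), carry-in 0) doesn't pin T yet; pick T=4 and continue ⇒ T=4.
Step 2. [U] U is the leading digit of a 6-digit sum of two 5-digit numbers; the final carry is exactly 1. So U=1.
Step 3. [col 1: T + T ≡ F (mod 10)] from column 1 (T=4, carry-in 0, digits 1,4 already taken and all letters distinct): F must equal 8 ⇒ F=8.
Step 4. [col 2: F + B ≡ G (mod 10)] no forcing yet in column 2 (carry-in 0); B=7 is free and consistent — try it, so B=7.
Step 5. [col 2: F + B ≡ G (mod 10)] in column 2 we have F+B≡G with carry-in 0; given F=8, B=7 and digits 1,4,7,8 already taken and all letters distinct, that pins G to 5. So G=5.
Step 6. [col 3: F + U ≡ X (mod 10)] from column 3 (F=8, U=1, carry-in 1, digits 1,4,5,7,8 already taken and all letters distinct): X must equal 0, so X=0.
Step 7. [col 4: T + I ≡ F (mod 10)] column 4: given T=4, F=8, carry-in 1, and digits 0,1,4,5,7,8 already taken and all letters distinct, T+I≡F (mod 10) forces I=3. So I=3.
Step 8. [col 5: M + B ≡ I (mod 10)] column 5: given B=7, I=3, carry-in 0, and digits 0,1,3,4,5,7,8 already taken and all letters distinct, M+B≡I (mod 10) forces M=6 ⇒ M=6.

Answer: B=7, F=8, G=5, I=3, M=6, T=4, U=1, X=0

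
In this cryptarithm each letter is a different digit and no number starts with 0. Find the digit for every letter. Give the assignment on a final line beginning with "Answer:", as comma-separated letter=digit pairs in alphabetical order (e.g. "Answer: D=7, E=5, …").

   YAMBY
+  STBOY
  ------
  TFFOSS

Step 1. [T] the sum has 6 digits but both addends have 5; that extra leading digit T is the final carry, namely 1 ⇒ T=1.
Step 2. [col 1: Y + Y ≡ S (mod 10)] no forcing yet in column 1 (carry-in 0); S=8 is free and consistent — try it ⇒ S=8.
Step 3. [col 1: Y + Y ≡ S (mod 10)] several values work for Y in column 1 (Y + Y ≡ S (mod 10), carry-in 0); try Y=9, so Y=9.
Step 4. [col 2: B + O ≡ S (mod 10)] O=5 is one option consistent with column 2 (B + O ≡ S (mod 10), carry-in 1) — take it, so O=5.
Step 5. [col 2: B + O ≡ S (mod 10)] column 2: given O=5, S=8, carry-in 1, and digits 1,5,8,9 already taken and all letters distinct, B+O≡S (mod 10) forces B=2. So B=2.
Step 6. [col 3: M + B ≡ O (mod 10)] column 3: given B=2, O=5, carry-in 0, and digits 1,2,5,8,9 already taken and all letters distinct, M+B≡O (mod 10) forces M=3. So M=3.
Step 7. [col 4: A + T ≡ F (mod 10)] in column 4 we have A+T≡F with carry-in 0; given T=1 and digits 1,2,3,5,8,9 already taken and all letters distinct, that pins F to 7. So F=7.
Step 8. [col 4: A + T ≡ F (mod 10)] column 4 reads A+T+carry(0)=F with T=1, F=7; with digits 1,2,3,5,7,8,9 already taken and all letters distinct, the only value for A is 6. So A=6.

Answer: A=6, B=2, F=7, M=3, O=5, S=8, T=1, Y=9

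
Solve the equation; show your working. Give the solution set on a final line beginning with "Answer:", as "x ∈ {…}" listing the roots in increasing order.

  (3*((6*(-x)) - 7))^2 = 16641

Step 1. [(3*((6*(-x)) - 7))^2 = 16641] 16641 ≥ 0, LHS is (·)² — take ±√. So sqrt: 3*((6*(-x)) - 7) = 129 or -129.
Step 2. [3*((6*(-x)) - 7) = 129 or -129] LHS = 3·(…); ÷3 both sides. So div: (6*(-x)) - 7 = 43 or -43.
Step 3. [(6*(-x)) - 7 = 43 or -43] 7 comes off first (add 7), so sub: 6*(-x) = 50 or -36.
Step 4. [6*(-x) = 50 or -36] 6 out front; divide by 6 ⇒ div: -x = 25/3 or -6.
Step 5. [-x = 25/3 or -6] flip signs both sides ⇒ neg: x = -25/3 or 6.

Answer: x ∈ {-25/3, 6}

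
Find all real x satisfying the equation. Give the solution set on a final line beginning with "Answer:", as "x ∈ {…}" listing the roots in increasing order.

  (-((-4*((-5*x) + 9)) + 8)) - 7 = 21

Step 1. [(-((-4*((-5*x) + 9)) + 8)) - 7 = 21] the outer -7 inverts by adding 7 ⇒ sub: -((-4*((-5*x) + 9)) + 8) = 28.
Step 2. [-((-4*((-5*x) + 9)) + 8) = 28] flip signs both sides, so neg: (-4*((-5*x) + 9)) + 8 = -28.
Step 3. [(-4*((-5*x) + 9)) + 8 = -28] -4 divides every term; factor it out, so factor: ((-5*x) + 9) - 2 = 7.
Step 4. [((-5*x) + 9) - 2 = 7] 2 comes off first (add 2), so sub: (-5*x) + 9 = 9.
Step 5. [(-5*x) + 9 = 9] peel the +9: subtract 9 from each side, so sub: -5*x = 0.
Step 6. [-5*x = 0] leading coefficient -5: divide by -5, so div: x = 0.

Answer: x ∈ {0}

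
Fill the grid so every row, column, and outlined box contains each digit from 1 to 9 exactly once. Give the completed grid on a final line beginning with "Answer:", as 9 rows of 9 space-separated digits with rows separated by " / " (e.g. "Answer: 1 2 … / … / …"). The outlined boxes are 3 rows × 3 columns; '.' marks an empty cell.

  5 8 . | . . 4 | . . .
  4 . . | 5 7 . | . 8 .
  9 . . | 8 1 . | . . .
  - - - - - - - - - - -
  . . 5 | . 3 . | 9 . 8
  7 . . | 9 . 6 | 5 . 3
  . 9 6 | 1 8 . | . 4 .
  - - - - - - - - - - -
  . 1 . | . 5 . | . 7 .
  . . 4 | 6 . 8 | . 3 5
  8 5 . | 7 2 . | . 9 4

Step 1. [r9c3∈{3}] r9c3's peers cover all but 3 ⇒ r9c3=3.
Step 2. [r8c1∈{2}] nothing but 2 survives at r8c1 ⇒ r8c1=2.
Step 3. [r9c7∈{1,6}] r9c7 is the only open cell in row 9 admitting 6 ⇒ r9c7=6.
Step 4. [r7c9∈{2}] r7c9 has the single candidate 2, so r7c9=2.
Step 5. [r4c8∈{1,2,6}] across row 4, 6 lands solely at r4c8 ⇒ r4c8=6.
Step 6. [r6c9∈{7}] only 7 remains possible at r6c9. So r6c9=7.
Step 7. [r6c7∈{2}] nothing but 2 survives at r6c7, so r6c7=2.
Step 8. [r3c9∈{6}] r3c9's peers cover all but 6, so r3c9=6.
Step 9. [r8c5∈{9}] only 9 remains possible at r8c5. So r8c5=9.
Step 10. [r2c6∈{2,3,9}] 9 has one home in col 6: r2c6 ⇒ r2c6=9.
Step 11. [r2c9∈{1}] r2c9 is down to just 1 ⇒ r2c9=1.
Step 12. [r2c3∈{2}] r2c3 has the single candidate 2 ⇒ r2c3=2.
Step 13. [r2c7∈{3}] only 3 remains possible at r2c7. So r2c7=3.
Step 14. [r1c4∈{2,3}] row 1 places 3 nowhere but r1c4, so r1c4=3.
Step 15. [r3c3∈{7}] r3c3's peers cover all but 7, so r3c3=7.
Step 16. [r4c4∈{2,4}] col 4 places 2 nowhere but r4c4, so r4c4=2.
Step 17. [r3c6∈{2}] r3c6's peers cover all but 2. So r3c6=2.
Step 18. [r5c5∈{4}] nothing but 4 survives at r5c5, so r5c5=4.
Step 19. [r4c1∈{1}] r4c1 is down to just 1 ⇒ r4c1=1.
Step 20. [r3c8∈{5}] nothing but 5 survives at r3c8 ⇒ r3c8=5.
Step 21. [r1c3∈{1}] nothing but 1 survives at r1c3, so r1c3=1.
Step 22. [r6c6∈{5}] r6c6 is down to just 5 ⇒ r6c6=5.
Step 23. [r1c8∈{2}] r1c8's peers cover all but 2. So r1c8=2.
Step 24. [r6c1∈{3}] only 3 remains possible at r6c1. So r6c1=3.
Step 25. [r9c6∈{1}] r9c6's peers cover all but 1 ⇒ r9c6=1.
Step 26. [r3c2∈{3}] r3c2's peers cover all but 3 ⇒ r3c2=3.
Step 27. [r4c6∈{7}] r4c6's peers cover all but 7 ⇒ r4c6=7.
Step 28. [r5c8∈{1}] nothing but 1 survives at r5c8. So r5c8=1.
Step 29. [r8c2∈{7}] nothing but 7 survives at r8c2 ⇒ r8c2=7.
Step 30. [r3c7∈{4}] r3c7 has the single candidate 4, so r3c7=4.
Step 31. [r7c4∈{4}] r7c4's peers cover all but 4. So r7c4=4.
Step 32. [r5c3∈{8}] r5c3 has the single candidate 8 ⇒ r5c3=8.
Step 33. [r4c2∈{4}] r4c2's peers cover all but 4 ⇒ r4c2=4.
Step 34. [r7c1∈{6}] r7c1's peers cover all but 6, so r7c1=6.
Step 35. [r2c2∈{6}] nothing but 6 survives at r2c2 ⇒ r2c2=6.
Step 36. [r7c6∈{3}] r7c6 is down to just 3, so r7c6=3.
Step 37. [r1c7∈{7}] nothing but 7 survives at r1c7 ⇒ r1c7=7.
Step 38. [r7c7∈{8}] r7c7 is down to just 8 ⇒ r7c7=8.
Step 39. [r5c2∈{2}] only 2 remains possible at r5c2. So r5c2=2.
Step 40. [r1c9∈{9}] r1c9's peers cover all but 9 ⇒ r1c9=9.
Step 41. [r8c7∈{1}] r8c7 is down to just 1. So r8c7=1.
Step 42. [r7c3∈{9}] r7c3 has the single candidate 9. So r7c3=9.
Step 43. [r1c5∈{6}] nothing but 6 survives at r1c5 ⇒ r1c5=6.

Answer: 5 8 1 3 6 4 7 2 9 / 4 6 2 5 7 9 3 8 1 / 9 3 7 8 1 2 4 5 6 / 1 4 5 2 3 7 9 6 8 / 7 2 8 9 4 6 5 1 3 / 3 9 6 1 8 5 2 4 7 / 6 1 9 4 5 3 8 7 2 / 2 7 4 6 9 8 1 3 5 / 8 5 3 7 2 1 6 9 4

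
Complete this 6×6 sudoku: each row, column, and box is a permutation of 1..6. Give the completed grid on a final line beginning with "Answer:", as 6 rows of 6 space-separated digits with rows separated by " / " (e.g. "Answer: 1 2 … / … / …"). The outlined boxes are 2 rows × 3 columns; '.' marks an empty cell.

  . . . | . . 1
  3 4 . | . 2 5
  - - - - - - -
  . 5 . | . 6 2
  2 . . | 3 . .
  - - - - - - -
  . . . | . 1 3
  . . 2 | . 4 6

Step 1. [r5c2∈{6}] r5c2 has the single candidate 6, so r5c2=6.
Step 2. [r4c3∈{1,4,6}] 6 has one home in row 4: r4c3, so r4c3=6.
Step 3. [r3c4∈{1,4}] col 4 places 1 nowhere but r3c4. So r3c4=1.
Step 4. [r1c3∈{5}] only 5 remains possible at r1c3 ⇒ r1c3=5.
Step 5. [r6c4∈{5}] r6c4 is down to just 5. So r6c4=5.
Step 6. [r5c3∈{4}] nothing but 4 survives at r5c3. So r5c3=4.
Step 7. [r1c1∈{6}] r1c1 is down to just 6. So r1c1=6.
Step 8. [r4c2∈{1}] r4c2 has the single candidate 1. So r4c2=1.
Step 9. [r2c3∈{1}] r2c3's peers cover all but 1 ⇒ r2c3=1.
Step 10. [r4c6∈{4}] only 4 remains possible at r4c6 ⇒ r4c6=4.
Step 11. [r4c5∈{5}] r4c5 has the single candidate 5. So r4c5=5.
Step 12. [r1c4∈{4}] nothing but 4 survives at r1c4, so r1c4=4.
Step 13. [r6c2∈{3}] r6c2 has the single candidate 3, so r6c2=3.
Step 14. [r3c1∈{4}] r3c1 has the single candidate 4, so r3c1=4.
Step 15. [r5c4∈{2}] r5c4's peers cover all but 2, so r5c4=2.
Step 16. [r3c3∈{3}] nothing but 3 survives at r3c3, so r3c3=3.
Step 17. [r1c2∈{2}] r1c2 is down to just 2 ⇒ r1c2=2.
Step 18. [r2c4∈{6}] only 6 remains possible at r2c4. So r2c4=6.
Step 19. [r1c5∈{3}] r1c5 has the single candidate 3, so r1c5=3.
Step 20. [r5c1∈{5}] only 5 remains possible at r5c1 ⇒ r5c1=5.
Step 21. [r6c1∈{1}] r6c1 has the single candidate 1. So r6c1=1.

Answer: 6 2 5 4 3 1 / 3 4 1 6 2 5 / 4 5 3 1 6 2 / 2 1 6 3 5 4 / 5 6 4 2 1 3 / 1 3 2 5 4 6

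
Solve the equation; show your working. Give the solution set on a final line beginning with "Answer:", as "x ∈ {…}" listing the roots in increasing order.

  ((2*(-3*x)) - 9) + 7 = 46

Step 1. [((2*(-3*x)) - 9) + 7 = 46] subtract 7: x sits inside (… + 7). So sub: (2*(-3*x)) - 9 = 39.
Step 2. [(2*(-3*x)) - 9 = 39] 9 comes off first (add 9). So sub: 2*(-3*x) = 48.
Step 3. [2*(-3*x) = 48] 2 out front; divide by 2, so div: -3*x = 24.
Step 4. [-3*x = 24] divide by the outer -3. So div: x = -8.

Answer: x ∈ {-8}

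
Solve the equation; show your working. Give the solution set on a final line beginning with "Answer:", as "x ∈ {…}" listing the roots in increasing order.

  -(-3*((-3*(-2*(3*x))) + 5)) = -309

Step 1. [-(-3*((-3*(-2*(3*x))) + 5)) = -309] flip signs both sides. So neg: -3*((-3*(-2*(3*x))) + 5) = 309.
Step 2. [-3*((-3*(-2*(3*x))) + 5) = 309] -3 out front; divide by -3. So div: (-3*(-2*(3*x))) + 5 = -103.
Step 3. [(-3*(-2*(3*x))) + 5 = -103] 5 comes off first (subtract 5), so sub: -3*(-2*(3*x)) = -108.
Step 4. [-3*(-2*(3*x)) = -108] divide by the outer -3, so div: -2*(3*x) = 36.
Step 5. [-2*(3*x) = 36] leading coefficient -2: divide by -2 ⇒ div: 3*x = -18.
Step 6. [3*x = -18] 3·(inner) — divide through by 3. So div: x = -6.

Answer: x ∈ {-6}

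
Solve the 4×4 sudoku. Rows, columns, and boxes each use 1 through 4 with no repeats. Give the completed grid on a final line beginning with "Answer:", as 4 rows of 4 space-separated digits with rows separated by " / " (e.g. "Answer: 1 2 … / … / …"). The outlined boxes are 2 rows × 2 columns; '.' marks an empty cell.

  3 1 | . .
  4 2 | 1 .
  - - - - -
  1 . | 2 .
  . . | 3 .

Step 1. [r3c4∈{4}] nothing but 4 survives at r3c4. So r3c4=4.
Step 2. [r1c4∈{2}] r1c4 is down to just 2 ⇒ r1c4=2.
Step 3. [r4c2∈{4}] r4c2's peers cover all but 4, so r4c2=4.
Step 4. [r4c4∈{1}] only 1 remains possible at r4c4 ⇒ r4c4=1.
Step 5. [r2c4∈{3}] r2c4's peers cover all but 3, so r2c4=3.
Step 6. [r3c2∈{3}] only 3 remains possible at r3c2, so r3c2=3.
Step 7. [r1c3∈{4}] r1c3 is down to just 4. So r1c3=4.
Step 8. [r4c1∈{2}] only 2 remains possible at r4c1. So r4c1=2.

Answer: 3 1 4 2 / 4 2 1 3 / 1 3 2 4 / 2 4 3 1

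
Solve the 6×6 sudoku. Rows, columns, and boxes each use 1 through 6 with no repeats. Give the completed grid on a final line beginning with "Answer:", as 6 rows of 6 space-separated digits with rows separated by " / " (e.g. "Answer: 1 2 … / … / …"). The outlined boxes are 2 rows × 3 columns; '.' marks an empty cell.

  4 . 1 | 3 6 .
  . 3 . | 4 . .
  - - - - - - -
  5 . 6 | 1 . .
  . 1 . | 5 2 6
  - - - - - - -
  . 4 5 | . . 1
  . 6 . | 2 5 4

Step 1. [r4c1∈{3}] r4c1 is down to just 3. So r4c1=3.
Step 2. [r2c3∈{2}] nothing but 2 survives at r2c3 ⇒ r2c3=2.
Step 3. [r1c2∈{5}] r1c2 is down to just 5, so r1c2=5.
Step 4. [r3c6∈{3}] r3c6's peers cover all but 3. So r3c6=3.
Step 5. [r1c6∈{2}] r1c6 is down to just 2 ⇒ r1c6=2.
Step 6. [r4c3∈{4}] nothing but 4 survives at r4c3, so r4c3=4.
Step 7. [r2c6∈{5}] r2c6 is down to just 5, so r2c6=5.
Step 8. [r5c5∈{3}] r5c5 has the single candidate 3 ⇒ r5c5=3.
Step 9. [r3c2∈{2}] r3c2 is down to just 2 ⇒ r3c2=2.
Step 10. [r2c1∈{6}] only 6 remains possible at r2c1. So r2c1=6.
Step 11. [r2c5∈{1}] nothing but 1 survives at r2c5, so r2c5=1.
Step 12. [r6c3∈{3}] only 3 remains possible at r6c3, so r6c3=3.
Step 13. [r5c4∈{6}] r5c4 is down to just 6, so r5c4=6.
Step 14. [r6c1∈{1}] r6c1 has the single candidate 1 ⇒ r6c1=1.
Step 15. [r3c5∈{4}] r3c5's peers cover all but 4 ⇒ r3c5=4.
Step 16. [r5c1∈{2}] r5c1's peers cover all but 2, so r5c1=2.

Answer: 4 5 1 3 6 2 / 6 3 2 4 1 5 / 5 2 6 1 4 3 / 3 1 4 5 2 6 / 2 4 5 6 3 1 / 1 6 3 2 5 4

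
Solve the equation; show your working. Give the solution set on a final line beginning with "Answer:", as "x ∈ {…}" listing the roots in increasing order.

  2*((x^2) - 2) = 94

Step 1. [2*((x^2) - 2) = 94] LHS = 2·(…); ÷2 both sides, so div: (x^2) - 2 = 47.
Step 2. [(x^2) - 2 = 47] the outer -2 inverts by adding 2, so sub: x^2 = 49.
Step 3. [x^2 = 49] LHS squared, RHS 49 ≥ 0: apply √ (±) ⇒ sqrt: x = 7 or -7.

Answer: x ∈ {-7, 7}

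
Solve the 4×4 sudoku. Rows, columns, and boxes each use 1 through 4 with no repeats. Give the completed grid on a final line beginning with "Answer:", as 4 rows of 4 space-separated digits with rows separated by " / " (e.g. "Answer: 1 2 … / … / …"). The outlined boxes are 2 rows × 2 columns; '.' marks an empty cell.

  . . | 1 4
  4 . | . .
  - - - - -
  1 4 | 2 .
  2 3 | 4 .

Step 1. [r2c4∈{2,3}] across col 4, 2 lands solely at r2c4. So r2c4=2.
Step 2. [r3c4∈{3}] r3c4's peers cover all but 3 ⇒ r3c4=3.
Step 3. [r1c2∈{2}] only 2 remains possible at r1c2, so r1c2=2.
Step 4. [r1c1∈{3}] r1c1 is down to just 3. So r1c1=3.
Step 5. [r2c3∈{3}] r2c3's peers cover all but 3 ⇒ r2c3=3.
Step 6. [r2c2∈{1}] nothing but 1 survives at r2c2, so r2c2=1.
Step 7. [r4c4∈{1}] r4c4 has the single candidate 1, so r4c4=1.

Answer: 3 2 1 4 / 4 1 3 2 / 1 4 2 3 / 2 3 4 1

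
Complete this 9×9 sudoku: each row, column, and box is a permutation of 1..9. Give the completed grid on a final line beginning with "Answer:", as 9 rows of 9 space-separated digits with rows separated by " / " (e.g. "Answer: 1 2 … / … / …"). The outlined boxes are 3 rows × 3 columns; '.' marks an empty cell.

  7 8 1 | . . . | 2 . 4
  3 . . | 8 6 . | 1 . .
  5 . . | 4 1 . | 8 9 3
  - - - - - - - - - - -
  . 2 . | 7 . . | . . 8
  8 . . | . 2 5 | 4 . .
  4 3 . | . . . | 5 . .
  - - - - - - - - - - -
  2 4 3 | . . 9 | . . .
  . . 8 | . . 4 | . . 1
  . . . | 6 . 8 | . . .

Step 1. [r1c8∈{5,6}] 6 has one home in row 1: r1c8. So r1c8=6.
Step 2. [r9c8∈{2,3,4,5,7}] r9c8 is the only open cell in row 9 admitting 4. So r9c8=4.
Step 3. [r9c9∈{2,5,7,9}] r9c9 is the only open cell in row 9 admitting 2 ⇒ r9c9=2.
Step 4. [r2c2∈{9}] r2c2 has the single candidate 9 ⇒ r2c2=9.
Step 5. [r1c6∈{3}] only 3 remains possible at r1c6. So r1c6=3.
Step 6. [r7c4∈{1,5}] r7c4 is the only open cell in row 7 admitting 1. So r7c4=1.
Step 7. [r6c4∈{9}] r6c4 has the single candidate 9. So r6c4=9.
Step 8. [r5c9∈{6,7,9}] in col 9, 9 fits only at r5c9 ⇒ r5c9=9.
Step 9. [r4c3∈{5,6,9}] r4c3 is the only open cell in row 4 admitting 5 ⇒ r4c3=5.
Step 10. [r4c1∈{1,6,9}] row 4 places 9 nowhere but r4c1 ⇒ r4c1=9.
Step 11. [r5c2∈{1,6,7}] across box 4, 1 lands solely at r5c2, so r5c2=1.
Step 12. [r8c7∈{3,6,7,9}] r8c7 is the only open cell in row 8 admitting 9 ⇒ r8c7=9.
Step 13. [r5c4∈{3}] only 3 remains possible at r5c4. So r5c4=3.
Step 14. [r5c8∈{7}] nothing but 7 survives at r5c8. So r5c8=7.
Step 15. [r6c9∈{6}] r6c9 is down to just 6. So r6c9=6.
Step 16. [r2c8∈{5}] nothing but 5 survives at r2c8 ⇒ r2c8=5.
Step 17. [r8c8∈{3}] r8c8 is down to just 3, so r8c8=3.
Step 18. [r9c7∈{7}] r9c7 has the single candidate 7, so r9c7=7.
Step 19. [r8c2∈{5,6,7}] in col 2, 7 fits only at r8c2. So r8c2=7.
Step 20. [r8c5∈{5}] r8c5 has the single candidate 5, so r8c5=5.
Step 21. [r4c8∈{1}] r4c8 is down to just 1, so r4c8=1.
Step 22. [r3c6∈{2,7}] r3c6 is the only open cell in row 3 admitting 7, so r3c6=7.
Step 23. [r3c3∈{2,6}] r3c3 is the only open cell in row 3 admitting 2. So r3c3=2.
Step 24. [r8c1∈{6}] r8c1's peers cover all but 6. So r8c1=6.
Step 25. [r7c8∈{8}] r7c8 has the single candidate 8. So r7c8=8.
Step 26. [r2c3∈{4}] nothing but 4 survives at r2c3. So r2c3=4.
Step 27. [r4c6∈{6}] r4c6's peers cover all but 6 ⇒ r4c6=6.
Step 28. [r3c2∈{6}] r3c2 has the single candidate 6 ⇒ r3c2=6.
Step 29. [r2c9∈{7}] r2c9's peers cover all but 7. So r2c9=7.
Step 30. [r4c5∈{4}] r4c5 has the single candidate 4, so r4c5=4.
Step 31. [r6c3∈{7}] r6c3 has the single candidate 7 ⇒ r6c3=7.
Step 32. [r6c8∈{2}] nothing but 2 survives at r6c8 ⇒ r6c8=2.
Step 33. [r4c7∈{3}] only 3 remains possible at r4c7. So r4c7=3.
Step 34. [r8c4∈{2}] nothing but 2 survives at r8c4 ⇒ r8c4=2.
Step 35. [r1c4∈{5}] r1c4 is down to just 5. So r1c4=5.
Step 36. [r5c3∈{6}] r5c3 is down to just 6, so r5c3=6.
Step 37. [r7c9∈{5}] only 5 remains possible at r7c9, so r7c9=5.
Step 38. [r9c2∈{5}] nothing but 5 survives at r9c2 ⇒ r9c2=5.
Step 39. [r9c1∈{1}] r9c1's peers cover all but 1 ⇒ r9c1=1.
Step 40. [r1c5∈{9}] r1c5's peers cover all but 9. So r1c5=9.
Step 41. [r7c7∈{6}] nothing but 6 survives at r7c7, so r7c7=6.
Step 42. [r7c5∈{7}] only 7 remains possible at r7c5, so r7c5=7.
Step 43. [r6c5∈{8}] r6c5 is down to just 8 ⇒ r6c5=8.
Step 44. [r9c3∈{9}] r9c3's peers cover all but 9 ⇒ r9c3=9.
Step 45. [r9c5∈{3}] r9c5 has the single candidate 3, so r9c5=3.
Step 46. [r6c6∈{1}] nothing but 1 survives at r6c6 ⇒ r6c6=1.
Step 47. [r2c6∈{2}] only 2 remains possible at r2c6 ⇒ r2c6=2.

Answer: 7 8 1 5 9 3 2 6 4 / 3 9 4 8 6 2 1 5 7 / 5 6 2 4 1 7 8 9 3 / 9 2 5 7 4 6 3 1 8 / 8 1 6 3 2 5 4 7 9 / 4 3 7 9 8 1 5 2 6 / 2 4 3 1 7 9 6 8 5 / 6 7 8 2 5 4 9 3 1 / 1 5 9 6 3 8 7 4 2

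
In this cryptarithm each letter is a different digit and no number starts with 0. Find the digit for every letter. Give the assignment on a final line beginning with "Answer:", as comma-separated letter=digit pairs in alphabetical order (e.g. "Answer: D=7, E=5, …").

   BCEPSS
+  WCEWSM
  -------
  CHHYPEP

Step 1. [C] C is the leading digit of a 7-digit sum of two 6-digit numbers; the final carry is exactly 1, so C=1.
Step 2. [col 1: S + M ≡ P (mod 10)] no forcing yet in column 1 (carry-in 0); M=2 is free and consistent — try it ⇒ M=2.
Step 3. [col 1: S + M ≡ P (mod 10)] column 1 (S + M ≡ P (mod 10), carry-in 0) doesn't pin S yet; pick S=8 and continue, so S=8.
Step 4. [col 1: S + M ≡ P (mod 10)] from column 1 (S=8, M=2, carry-in 0, digits 1,2,8 already taken and all letters distinct): P must equal 0. So P=0.
Step 5. [col 2: S + S ≡ E (mod 10)] column 2 reads S+S+carry(1)=E with S=8; with digits 0,1,2,8 already taken and all letters distinct, the only value for E is 7 ⇒ E=7.
Step 6. [col 3: P + W ≡ P (mod 10)] column 3: given P=0, carry-in 1, and digits 0,1,2,7,8 already taken and all letters distinct, P+W≡P (mod 10) forces W=9, so W=9.
Step 7. [col 4: E + E ≡ Y (mod 10)] column 4 reads E+E+carry(1)=Y with E=7; with digits 0,1,2,7,8,9 already taken and all letters distinct, the only value for Y is 5. So Y=5.
Step 8. [col 5: C + C ≡ H (mod 10)] column 5 reads C+C+carry(1)=H with C=1; with digits 0,1,2,5,7,8,9 already taken and all letters distinct, the only value for H is 3 ⇒ H=3.
Step 9. [col 6: B + W ≡ H (mod 10)] column 6 reads B+W+carry(0)=H with W=9, H=3; with digits 0,1,2,3,5,7,8,9 already taken and all letters distinct, the only value for B is 4. So B=4.

Answer: B=4, C=1, E=7, H=3, M=2, P=0, S=8, W=9, Y=5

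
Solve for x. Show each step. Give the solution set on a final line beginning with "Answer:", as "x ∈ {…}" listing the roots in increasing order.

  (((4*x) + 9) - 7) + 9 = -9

Step 1. [(((4*x) + 9) - 7) + 9 = -9] subtract 9: x sits inside (… + 9) ⇒ sub: ((4*x) + 9) - 7 = -18.
Step 2. [((4*x) + 9) - 7 = -18] add 7: x sits inside (… - 7), so sub: (4*x) + 9 = -11.
Step 3. [(4*x) + 9 = -11] peel the +9: subtract 9 from each side ⇒ sub: 4*x = -20.
Step 4. [4*x = -20] divide by the outer 4. So div: x = -5.

Answer: x ∈ {-5}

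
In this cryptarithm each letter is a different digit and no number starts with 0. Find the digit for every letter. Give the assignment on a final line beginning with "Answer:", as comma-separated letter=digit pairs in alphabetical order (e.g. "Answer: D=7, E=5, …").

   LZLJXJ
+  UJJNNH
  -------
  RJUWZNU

Step 1. [col 1: J + H ≡ U (mod 10)] column 1 (J + H ≡ U (mod 10), carry-in 0) doesn't pin J yet; pick J=5 and continue ⇒ J=5.
Step 2. [col 1: J + H ≡ U (mod 10)] U=9 is one option consistent with column 1 (J + H ≡ U (mod 10), carry-in 0) — take it ⇒ U=9.
Step 3. [R] adding two 6-digit numbers gives at most 6+1 digits, and here it does — R is that final carry and must be 1 ⇒ R=1.
Step 4. [col 1: J + H ≡ U (mod 10)] column 1: given J=5, U=9, carry-in 0, and digits 1,5,9 already taken and all letters distinct, J+H≡U (mod 10) forces H=4 ⇒ H=4.
Step 5. [col 2: X + N ≡ N (mod 10)] column 2 reads X+N+carry(0)=N with nothing yet; with digits 1,4,5,9 already taken and all letters distinct, the only value for X is 0 ⇒ X=0.
Step 6. [col 2: X + N ≡ N (mod 10)] several values work for N in column 2 (X + N ≡ N (mod 10), carry-in 0); try N=8, so N=8.
Step 7. [col 3: J + N ≡ Z (mod 10)] in column 3 we have J+N≡Z with carry-in 0; given J=5, N=8 and digits 0,1,4,5,8,9 already taken and all letters distinct, that pins Z to 3, so Z=3.
Step 8. [col 4: L + J ≡ W (mod 10)] column 4 reads L+J+carry(1)=W with J=5; with digits 0,1,3,4,5,8,9 already taken and all letters distinct, the only value for W is 2. So W=2.
Step 9. [col 4: L + J ≡ W (mod 10)] from column 4 (J=5, W=2, carry-in 1, digits 0,1,2,3,4,5,8,9 already taken and all letters distinct): L must equal 6. So L=6.

Answer: H=4, J=5, L=6, N=8, R=1, U=9, W=2, X=0, Z=3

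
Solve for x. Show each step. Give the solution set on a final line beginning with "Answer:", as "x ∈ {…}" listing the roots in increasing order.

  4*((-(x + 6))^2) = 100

Step 1. [4*((-(x + 6))^2) = 100] 4·(inner) — divide through by 4, so div: (-(x + 6))^2 = 25.
Step 2. [(-(x + 6))^2 = 25] LHS squared, RHS 25 ≥ 0: apply √ (±), so sqrt: -(x + 6) = 5 or -5.
Step 3. [-(x + 6) = 5 or -5] flip signs both sides. So neg: x + 6 = -5 or 5.
Step 4. [x + 6 = -5 or 5] +6 is outermost — subtract 6 both sides ⇒ sub: x = -11 or -1.

Answer: x ∈ {-11, -1}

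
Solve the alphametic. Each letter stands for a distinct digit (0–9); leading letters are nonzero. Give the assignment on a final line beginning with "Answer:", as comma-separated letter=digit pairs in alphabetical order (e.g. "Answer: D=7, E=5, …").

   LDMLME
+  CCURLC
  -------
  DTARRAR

Step 1. [col 1: E + C ≡ R (mod 10)] C=5 is one option consistent with column 1 (E + C ≡ R (mod 10), carry-in 0) — take it ⇒ C=5.
Step 2. [D] adding two 6-digit numbers gives at most 6+1 digits, and here it does — D is that final carry and must be 1. So D=1.
Step 3. [col 1: E + C ≡ R (mod 10)] no forcing yet in column 1 (carry-in 0); R=8 is free and consistent — try it, so R=8.
Step 4. [col 1: E + C ≡ R (mod 10)] from column 1 (C=5, R=8, carry-in 0, digits 1,5,8 already taken and all letters distinct): E must equal 3. So E=3.
Step 5. [col 2: M + L ≡ A (mod 10)] M=7 is one option consistent with column 2 (M + L ≡ A (mod 10), carry-in 0) — take it. So M=7.
Step 6. [col 2: M + L ≡ A (mod 10)] several values work for A in column 2 (M + L ≡ A (mod 10), carry-in 0); try A=6, so A=6.
Step 7. [col 2: M + L ≡ A (mod 10)] column 2 reads M+L+carry(0)=A with M=7, A=6; with digits 1,3,5,6,7,8 already taken and all letters distinct, the only value for L is 9 ⇒ L=9.
Step 8. [col 4: M + U ≡ R (mod 10)] column 4: given M=7, R=8, carry-in 1, and digits 1,3,5,6,7,8,9 already taken and all letters distinct, M+U≡R (mod 10) forces U=0. So U=0.
Step 9. [col 6: L + C ≡ T (mod 10)] column 6: given L=9, C=5, carry-in 0, and digits 0,1,3,5,6,7,8,9 already taken and all letters distinct, L+C≡T (mod 10) forces T=4 ⇒ T=4.

Answer: A=6, C=5, D=1, E=3, L=9, M=7, R=8, T=4, U=0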